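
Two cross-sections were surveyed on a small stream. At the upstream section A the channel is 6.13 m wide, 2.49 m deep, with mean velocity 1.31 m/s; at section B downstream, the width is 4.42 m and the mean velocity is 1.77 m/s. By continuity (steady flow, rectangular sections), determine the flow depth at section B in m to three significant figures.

Q = A₁V₁ = (6.13×2.49) × 1.31 = 20.00 m³/s
d₂ = Q/(b₂ V₂) = 20.00/(4.42×1.77) = 2.556 m

2.56 m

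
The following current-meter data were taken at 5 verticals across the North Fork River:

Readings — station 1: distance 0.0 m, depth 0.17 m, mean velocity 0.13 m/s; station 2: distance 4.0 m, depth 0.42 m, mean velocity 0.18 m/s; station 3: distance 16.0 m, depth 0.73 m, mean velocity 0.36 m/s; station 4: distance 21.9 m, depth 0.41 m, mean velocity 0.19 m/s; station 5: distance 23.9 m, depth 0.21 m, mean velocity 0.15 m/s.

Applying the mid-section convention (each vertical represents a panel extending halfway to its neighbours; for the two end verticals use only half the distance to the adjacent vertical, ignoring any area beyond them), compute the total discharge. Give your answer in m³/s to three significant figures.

3.34 m³/s

w_1 = (4.0 − 0.0)/2 = 2 m; q_1 = 0.13 × 0.17 × 2 = 0.04420 m³/s
w_2 = (16.0 − 0.0)/2 = 8 m; q_2 = 0.18 × 0.42 × 8 = 0.6048 m³/s
w_3 = (21.9 − 4.0)/2 = 8.95 m; q_3 = 0.36 × 0.73 × 8.95 = 2.352 m³/s
w_4 = (23.9 − 16.0)/2 = 3.95 m; q_4 = 0.19 × 0.41 × 3.95 = 0.3077 m³/s
w_5 = (23.9 − 21.9)/2 = 1 m; q_5 = 0.15 × 0.21 × 1 = 0.03150 m³/s
Q = Σ qᵢ = 3.340 m³/s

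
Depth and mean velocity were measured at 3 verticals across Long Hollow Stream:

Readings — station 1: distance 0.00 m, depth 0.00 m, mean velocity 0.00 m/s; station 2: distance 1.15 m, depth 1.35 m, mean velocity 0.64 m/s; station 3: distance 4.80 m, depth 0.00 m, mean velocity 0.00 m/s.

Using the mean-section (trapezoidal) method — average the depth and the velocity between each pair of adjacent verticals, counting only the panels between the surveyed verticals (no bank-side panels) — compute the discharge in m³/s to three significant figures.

Panel 1-2: Δb = 1.15 m, d̄ = (0.00+1.35)/2 = 0.675, v̄ = (0.00+0.64)/2 = 0.32 → q = 1.15×0.675×0.32 = 0.2484 m³/s
Panel 2-3: Δb = 3.65 m, d̄ = (1.35+0.00)/2 = 0.675, v̄ = (0.64+0.00)/2 = 0.32 → q = 3.65×0.675×0.32 = 0.7884 m³/s
Q = Σ q = 1.037 m³/s

1.04 m³/s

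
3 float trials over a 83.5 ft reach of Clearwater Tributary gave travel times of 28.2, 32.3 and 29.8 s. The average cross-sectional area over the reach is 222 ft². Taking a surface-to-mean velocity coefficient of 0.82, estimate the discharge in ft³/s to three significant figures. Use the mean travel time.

505 ft³/s

t̄ = (28.2 + 32.3 + 29.8) / 3 = 30.1 s
v_surface = L / t̄ = 83.5 / 30.1 = 2.774 ft/s
v_mean = 0.82 × 2.774 = 2.275 ft/s
Q = A × v_mean = 222 × 2.275 = 505.0 ft³/s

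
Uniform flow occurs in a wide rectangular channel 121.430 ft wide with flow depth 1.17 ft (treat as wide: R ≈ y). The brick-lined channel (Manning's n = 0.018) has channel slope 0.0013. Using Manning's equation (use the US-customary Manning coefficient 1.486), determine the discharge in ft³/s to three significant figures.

470 ft³/s

A = b·y = 121.430 × 1.17 = 142.1 ft²
Wide channel: R ≈ y = 1.17 ft
Q = (1.486/n)·A·R^(2/3)·S^(1/2) = (1.486/0.018) × 142.1 × 1.170^(2/3) × 0.0013^(1/2) = 469.6 ft³/s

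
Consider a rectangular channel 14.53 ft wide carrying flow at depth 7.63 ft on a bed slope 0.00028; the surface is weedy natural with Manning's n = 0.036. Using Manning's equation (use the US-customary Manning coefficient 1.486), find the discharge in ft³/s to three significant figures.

184 ft³/s

A = b·y = 14.53 × 7.63 = 110.9 ft²
P = b + 2y = 14.53 + 2×7.63 = 29.79 ft
R = A/P = 110.9/29.79 = 3.722 ft
Q = (1.486/n)·A·R^(2/3)·S^(1/2) = (1.486/0.036) × 110.9 × 3.722^(2/3) × 0.00028^(1/2) = 183.9 ft³/s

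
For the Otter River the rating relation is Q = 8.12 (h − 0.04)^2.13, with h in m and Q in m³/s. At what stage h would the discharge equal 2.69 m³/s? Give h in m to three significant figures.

0.635 m

h − h₀ = (Q/C)^(1/b) = (2.69/8.12)^(1/2.13) = 0.5953 m
h = 0.04 + 0.5953 = 0.6353 m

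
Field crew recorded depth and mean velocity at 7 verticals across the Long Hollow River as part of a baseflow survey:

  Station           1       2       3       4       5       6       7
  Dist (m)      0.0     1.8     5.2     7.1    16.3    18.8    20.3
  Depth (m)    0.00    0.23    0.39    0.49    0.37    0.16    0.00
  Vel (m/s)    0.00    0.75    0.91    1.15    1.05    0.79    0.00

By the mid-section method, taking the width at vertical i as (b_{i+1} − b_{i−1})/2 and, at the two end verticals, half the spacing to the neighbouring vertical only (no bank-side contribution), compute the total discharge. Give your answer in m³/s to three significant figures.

7.04 m³/s

w_2 = (5.2 − 0.0)/2 = 2.6 m; q_2 = 0.75 × 0.23 × 2.6 = 0.4485 m³/s
w_3 = (7.1 − 1.8)/2 = 2.65 m; q_3 = 0.91 × 0.39 × 2.65 = 0.9405 m³/s
w_4 = (16.3 − 5.2)/2 = 5.55 m; q_4 = 1.15 × 0.49 × 5.55 = 3.127 m³/s
w_5 = (18.8 − 7.1)/2 = 5.85 m; q_5 = 1.05 × 0.37 × 5.85 = 2.273 m³/s
w_6 = (20.3 − 16.3)/2 = 2 m; q_6 = 0.79 × 0.16 × 2 = 0.2528 m³/s
Stations 1, 7 contribute zero (depth or velocity is 0).
Q = Σ qᵢ = 7.042 m³/s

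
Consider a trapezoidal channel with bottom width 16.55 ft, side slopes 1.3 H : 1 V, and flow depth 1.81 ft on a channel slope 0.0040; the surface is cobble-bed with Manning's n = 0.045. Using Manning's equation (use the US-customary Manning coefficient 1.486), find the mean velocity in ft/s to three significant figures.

2.76 ft/s

A = (b + z·y)·y = (16.55 + 1.3×1.81)×1.81 = 34.21 ft²
P = b + 2y√(1+z²) = 16.55 + 2×1.81×√(1+1.3²) = 22.49 ft
R = A/P = 34.21/22.49 = 1.522 ft
Q = (1.486/n)·A·R^(2/3)·S^(1/2) = (1.486/0.045) × 34.21 × 1.522^(2/3) × 0.0040^(1/2) = 94.53 ft³/s
V = Q/A = 94.53/34.21 = 2.763 ft/s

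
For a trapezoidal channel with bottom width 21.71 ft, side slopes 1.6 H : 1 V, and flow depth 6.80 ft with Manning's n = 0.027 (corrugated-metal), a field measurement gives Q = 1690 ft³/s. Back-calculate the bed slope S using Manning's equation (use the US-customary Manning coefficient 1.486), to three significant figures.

0.00245

A = (b + z·y)·y = (21.71 + 1.6×6.80)×6.80 = 221.6 ft²
P = b + 2y√(1+z²) = 21.71 + 2×6.80×√(1+1.6²) = 47.37 ft
R = A/P = 221.6/47.37 = 4.678 ft
S = (Q·n / (1.486·A·R^(2/3)))² = (1690×0.027 / (1.486×221.6×2.797))² = 0.002454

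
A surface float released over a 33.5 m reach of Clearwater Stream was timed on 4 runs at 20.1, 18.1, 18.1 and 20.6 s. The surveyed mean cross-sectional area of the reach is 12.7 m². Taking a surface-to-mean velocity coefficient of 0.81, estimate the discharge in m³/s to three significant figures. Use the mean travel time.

t̄ = (20.1 + 18.1 + 18.1 + 20.6) / 4 = 19.225 s
v_surface = L / t̄ = 33.5 / 19.225 = 1.743 m/s
v_mean = 0.81 × 1.743 = 1.411 m/s
Q = A × v_mean = 12.7 × 1.411 = 17.93 m³/s

17.9 m³/s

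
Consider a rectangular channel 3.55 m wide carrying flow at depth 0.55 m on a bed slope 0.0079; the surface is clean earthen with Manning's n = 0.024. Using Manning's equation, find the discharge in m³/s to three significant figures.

4.05 m³/s

A = b·y = 3.55 × 0.55 = 1.953 m²
P = b + 2y = 3.55 + 2×0.55 = 4.650 m
R = A/P = 1.953/4.650 = 0.4199 m
Q = (1/n)·A·R^(2/3)·S^(1/2) = (1/0.024) × 1.953 × 0.4199^(2/3) × 0.0079^(1/2) = 4.055 m³/s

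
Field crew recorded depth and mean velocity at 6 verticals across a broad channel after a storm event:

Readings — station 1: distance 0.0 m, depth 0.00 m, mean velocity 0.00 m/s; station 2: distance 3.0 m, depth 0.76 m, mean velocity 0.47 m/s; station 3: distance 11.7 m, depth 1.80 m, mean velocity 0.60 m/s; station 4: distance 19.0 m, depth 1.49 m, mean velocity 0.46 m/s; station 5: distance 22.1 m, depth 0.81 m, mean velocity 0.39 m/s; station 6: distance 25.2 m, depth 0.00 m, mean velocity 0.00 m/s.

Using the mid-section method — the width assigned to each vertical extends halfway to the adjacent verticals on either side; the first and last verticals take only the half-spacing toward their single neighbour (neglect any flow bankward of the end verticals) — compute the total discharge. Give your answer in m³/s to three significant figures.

15.3 m³/s

w_2 = (11.7 − 0.0)/2 = 5.85 m; q_2 = 0.47 × 0.76 × 5.85 = 2.090 m³/s
w_3 = (19.0 − 3.0)/2 = 8 m; q_3 = 0.60 × 1.80 × 8 = 8.640 m³/s
w_4 = (22.1 − 11.7)/2 = 5.2 m; q_4 = 0.46 × 1.49 × 5.2 = 3.564 m³/s
w_5 = (25.2 − 19.0)/2 = 3.1 m; q_5 = 0.39 × 0.81 × 3.1 = 0.9793 m³/s
Stations 1, 6 contribute zero (depth or velocity is 0).
Q = Σ qᵢ = 15.27 m³/s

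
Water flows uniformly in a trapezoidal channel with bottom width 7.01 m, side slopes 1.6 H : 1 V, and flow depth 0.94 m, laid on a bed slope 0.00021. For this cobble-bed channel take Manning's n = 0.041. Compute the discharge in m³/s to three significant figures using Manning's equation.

A = (b + z·y)·y = (7.01 + 1.6×0.94)×0.94 = 8.003 m²
P = b + 2y√(1+z²) = 7.01 + 2×0.94×√(1+1.6²) = 10.56 m
R = A/P = 8.003/10.56 = 0.7581 m
Q = (1/n)·A·R^(2/3)·S^(1/2) = (1/0.041) × 8.003 × 0.7581^(2/3) × 0.00021^(1/2) = 2.352 m³/s

2.35 m³/s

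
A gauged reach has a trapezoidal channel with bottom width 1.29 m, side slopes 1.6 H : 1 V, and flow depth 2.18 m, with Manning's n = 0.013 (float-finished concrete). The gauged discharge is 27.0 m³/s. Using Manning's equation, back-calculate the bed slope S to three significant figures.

0.00101

A = (b + z·y)·y = (1.29 + 1.6×2.18)×2.18 = 10.42 m²
P = b + 2y√(1+z²) = 1.29 + 2×2.18×√(1+1.6²) = 9.516 m
R = A/P = 10.42/9.516 = 1.095 m
S = (Q·n / (1·A·R^(2/3)))² = (27.0×0.013 / (1×10.42×1.062))² = 0.001007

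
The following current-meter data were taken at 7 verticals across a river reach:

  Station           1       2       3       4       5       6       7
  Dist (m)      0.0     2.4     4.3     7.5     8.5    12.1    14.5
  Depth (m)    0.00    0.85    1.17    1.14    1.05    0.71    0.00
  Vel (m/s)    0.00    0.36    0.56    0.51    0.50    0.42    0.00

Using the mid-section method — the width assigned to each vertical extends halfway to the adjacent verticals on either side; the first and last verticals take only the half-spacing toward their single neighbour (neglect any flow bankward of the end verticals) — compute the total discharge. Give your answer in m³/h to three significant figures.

20300 m³/h

w_2 = (4.3 − 0.0)/2 = 2.15 m; q_2 = 0.36 × 0.85 × 2.15 = 0.6579 m³/s
w_3 = (7.5 − 2.4)/2 = 2.55 m; q_3 = 0.56 × 1.17 × 2.55 = 1.671 m³/s
w_4 = (8.5 − 4.3)/2 = 2.1 m; q_4 = 0.51 × 1.14 × 2.1 = 1.221 m³/s
w_5 = (12.1 − 7.5)/2 = 2.3 m; q_5 = 0.50 × 1.05 × 2.3 = 1.208 m³/s
w_6 = (14.5 − 8.5)/2 = 3 m; q_6 = 0.42 × 0.71 × 3 = 0.8946 m³/s
Stations 1, 7 contribute zero (depth or velocity is 0).
Q = Σ qᵢ = 5.652 m³/s
= 5.652 × 3600 = 20350 m³/h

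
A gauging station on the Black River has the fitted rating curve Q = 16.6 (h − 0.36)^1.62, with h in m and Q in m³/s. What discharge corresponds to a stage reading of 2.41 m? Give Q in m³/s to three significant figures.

53.1 m³/s

Q = 16.6 × (2.41 − 0.36)^1.62 = 16.6 × 2.05^1.62 = 53.11 m³/s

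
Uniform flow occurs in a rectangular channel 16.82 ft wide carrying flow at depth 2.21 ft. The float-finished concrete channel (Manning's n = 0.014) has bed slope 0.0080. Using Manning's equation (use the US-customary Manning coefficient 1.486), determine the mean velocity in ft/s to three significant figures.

A = b·y = 16.82 × 2.21 = 37.17 ft²
P = b + 2y = 16.82 + 2×2.21 = 21.24 ft
R = A/P = 37.17/21.24 = 1.750 ft
Q = (1.486/n)·A·R^(2/3)·S^(1/2) = (1.486/0.014) × 37.17 × 1.750^(2/3) × 0.0080^(1/2) = 512.5 ft³/s
V = Q/A = 512.5/37.17 = 13.79 ft/s

13.8 ft/s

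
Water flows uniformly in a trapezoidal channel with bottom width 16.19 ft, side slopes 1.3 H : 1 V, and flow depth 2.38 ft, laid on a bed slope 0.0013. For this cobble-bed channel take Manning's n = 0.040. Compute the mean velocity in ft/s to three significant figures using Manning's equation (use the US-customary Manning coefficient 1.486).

A = (b + z·y)·y = (16.19 + 1.3×2.38)×2.38 = 45.90 ft²
P = b + 2y√(1+z²) = 16.19 + 2×2.38×√(1+1.3²) = 24.00 ft
R = A/P = 45.90/24.00 = 1.913 ft
Q = (1.486/n)·A·R^(2/3)·S^(1/2) = (1.486/0.040) × 45.90 × 1.913^(2/3) × 0.0013^(1/2) = 94.72 ft³/s
V = Q/A = 94.72/45.90 = 2.064 ft/s

2.06 ft/s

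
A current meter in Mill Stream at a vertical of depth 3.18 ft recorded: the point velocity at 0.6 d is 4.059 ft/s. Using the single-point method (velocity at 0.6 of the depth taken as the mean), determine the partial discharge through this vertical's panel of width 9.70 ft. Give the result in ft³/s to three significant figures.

125 ft³/s

v̄ = v₀.₆ = 4.059 ft/s
q = v̄ × d × w = 4.059 × 3.18 × 9.70 = 125.2 ft³/s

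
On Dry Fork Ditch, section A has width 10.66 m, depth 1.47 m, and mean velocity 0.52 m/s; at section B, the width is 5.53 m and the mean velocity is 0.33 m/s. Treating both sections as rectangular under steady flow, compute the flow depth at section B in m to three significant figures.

4.47 m

Q = A₁V₁ = (10.66×1.47) × 0.52 = 8.149 m³/s
d₂ = Q/(b₂ V₂) = 8.149/(5.53×0.33) = 4.465 m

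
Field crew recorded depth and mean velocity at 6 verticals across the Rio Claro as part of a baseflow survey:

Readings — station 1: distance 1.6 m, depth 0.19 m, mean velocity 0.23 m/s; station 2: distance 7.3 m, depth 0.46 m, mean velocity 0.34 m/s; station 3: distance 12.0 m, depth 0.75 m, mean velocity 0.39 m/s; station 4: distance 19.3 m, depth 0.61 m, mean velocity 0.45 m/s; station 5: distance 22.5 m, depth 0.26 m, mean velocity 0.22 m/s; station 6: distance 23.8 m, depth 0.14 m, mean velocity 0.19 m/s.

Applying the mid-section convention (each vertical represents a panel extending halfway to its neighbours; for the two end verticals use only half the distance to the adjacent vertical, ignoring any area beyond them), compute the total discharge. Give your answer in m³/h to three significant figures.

w_1 = (7.3 − 1.6)/2 = 2.85 m; q_1 = 0.23 × 0.19 × 2.85 = 0.1245 m³/s
w_2 = (12.0 − 1.6)/2 = 5.2 m; q_2 = 0.34 × 0.46 × 5.2 = 0.8133 m³/s
w_3 = (19.3 − 7.3)/2 = 6 m; q_3 = 0.39 × 0.75 × 6 = 1.755 m³/s
w_4 = (22.5 − 12.0)/2 = 5.25 m; q_4 = 0.45 × 0.61 × 5.25 = 1.441 m³/s
w_5 = (23.8 − 19.3)/2 = 2.25 m; q_5 = 0.22 × 0.26 × 2.25 = 0.1287 m³/s
w_6 = (23.8 − 22.5)/2 = 0.65 m; q_6 = 0.19 × 0.14 × 0.65 = 0.01729 m³/s
Q = Σ qᵢ = 4.280 m³/s
= 4.280 × 3600 = 15410 m³/h

15400 m³/h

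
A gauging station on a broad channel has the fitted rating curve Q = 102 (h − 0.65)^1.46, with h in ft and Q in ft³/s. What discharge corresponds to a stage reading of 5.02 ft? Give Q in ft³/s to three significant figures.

Q = 102 × (5.02 − 0.65)^1.46 = 102 × 4.37^1.46 = 878.4 ft³/s

878 ft³/s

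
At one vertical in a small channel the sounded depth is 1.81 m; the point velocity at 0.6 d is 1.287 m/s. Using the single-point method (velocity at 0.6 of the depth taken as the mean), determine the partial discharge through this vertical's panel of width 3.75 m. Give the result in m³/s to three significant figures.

8.74 m³/s

v̄ = v₀.₆ = 1.287 m/s
q = v̄ × d × w = 1.287 × 1.81 × 3.75 = 8.736 m³/s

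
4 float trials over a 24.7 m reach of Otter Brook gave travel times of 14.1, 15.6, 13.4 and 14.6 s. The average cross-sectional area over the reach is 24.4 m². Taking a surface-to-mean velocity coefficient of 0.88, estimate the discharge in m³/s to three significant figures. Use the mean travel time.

t̄ = (14.1 + 15.6 + 13.4 + 14.6) / 4 = 14.425 s
v_surface = L / t̄ = 24.7 / 14.425 = 1.712 m/s
v_mean = 0.88 × 1.712 = 1.507 m/s
Q = A × v_mean = 24.4 × 1.507 = 36.77 m³/s

36.8 m³/s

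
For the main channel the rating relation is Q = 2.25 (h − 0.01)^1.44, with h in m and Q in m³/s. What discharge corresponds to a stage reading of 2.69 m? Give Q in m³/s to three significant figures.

9.30 m³/s

Q = 2.25 × (2.69 − 0.01)^1.44 = 2.25 × 2.68^1.44 = 9.305 m³/s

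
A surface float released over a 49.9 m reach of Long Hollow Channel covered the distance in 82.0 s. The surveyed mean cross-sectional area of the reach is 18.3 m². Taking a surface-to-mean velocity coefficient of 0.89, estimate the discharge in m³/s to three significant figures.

v_surface = L / t̄ = 49.9 / 82 = 0.6085 m/s
v_mean = 0.89 × 0.6085 = 0.5416 m/s
Q = A × v_mean = 18.3 × 0.5416 = 9.911 m³/s

9.91 m³/s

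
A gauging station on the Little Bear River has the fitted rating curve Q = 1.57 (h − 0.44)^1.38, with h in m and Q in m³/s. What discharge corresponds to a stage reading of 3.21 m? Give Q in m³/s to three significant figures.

6.41 m³/s

Q = 1.57 × (3.21 − 0.44)^1.38 = 1.57 × 2.77^1.38 = 6.405 m³/s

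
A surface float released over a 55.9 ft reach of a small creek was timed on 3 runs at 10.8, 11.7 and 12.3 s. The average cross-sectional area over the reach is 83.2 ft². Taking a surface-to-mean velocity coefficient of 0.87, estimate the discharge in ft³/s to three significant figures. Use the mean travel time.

349 ft³/s

t̄ = (10.8 + 11.7 + 12.3) / 3 = 11.6 s
v_surface = L / t̄ = 55.9 / 11.6 = 4.819 ft/s
v_mean = 0.87 × 4.819 = 4.193 ft/s
Q = A × v_mean = 83.2 × 4.193 = 348.8 ft³/s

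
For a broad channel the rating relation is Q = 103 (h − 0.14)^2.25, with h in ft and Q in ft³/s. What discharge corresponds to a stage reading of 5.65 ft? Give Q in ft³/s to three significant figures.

Q = 103 × (5.65 − 0.14)^2.25 = 103 × 5.51^2.25 = 4791 ft³/s

4790 ft³/s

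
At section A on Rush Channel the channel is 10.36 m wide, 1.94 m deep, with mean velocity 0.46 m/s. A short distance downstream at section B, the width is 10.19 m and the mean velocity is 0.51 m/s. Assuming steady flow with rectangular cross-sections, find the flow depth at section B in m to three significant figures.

Q = A₁V₁ = (10.36×1.94) × 0.46 = 9.245 m³/s
d₂ = Q/(b₂ V₂) = 9.245/(10.19×0.51) = 1.779 m

1.78 m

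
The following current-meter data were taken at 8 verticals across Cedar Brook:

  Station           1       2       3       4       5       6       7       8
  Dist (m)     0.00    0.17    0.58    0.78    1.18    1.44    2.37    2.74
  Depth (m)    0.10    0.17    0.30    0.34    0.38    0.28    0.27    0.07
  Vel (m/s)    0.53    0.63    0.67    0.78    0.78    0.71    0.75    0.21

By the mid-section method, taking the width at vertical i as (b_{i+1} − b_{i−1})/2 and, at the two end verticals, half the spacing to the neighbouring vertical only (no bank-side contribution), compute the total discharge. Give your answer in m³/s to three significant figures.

0.527 m³/s

w_1 = (0.17 − 0.00)/2 = 0.085 m; q_1 = 0.53 × 0.10 × 0.085 = 0.004505 m³/s
w_2 = (0.58 − 0.00)/2 = 0.29 m; q_2 = 0.63 × 0.17 × 0.29 = 0.03106 m³/s
w_3 = (0.78 − 0.17)/2 = 0.305 m; q_3 = 0.67 × 0.30 × 0.305 = 0.06131 m³/s
w_4 = (1.18 − 0.58)/2 = 0.3 m; q_4 = 0.78 × 0.34 × 0.3 = 0.07956 m³/s
w_5 = (1.44 − 0.78)/2 = 0.33 m; q_5 = 0.78 × 0.38 × 0.33 = 0.09781 m³/s
w_6 = (2.37 − 1.18)/2 = 0.595 m; q_6 = 0.71 × 0.28 × 0.595 = 0.1183 m³/s
w_7 = (2.74 − 1.44)/2 = 0.65 m; q_7 = 0.75 × 0.27 × 0.65 = 0.1316 m³/s
w_8 = (2.74 − 2.37)/2 = 0.185 m; q_8 = 0.21 × 0.07 × 0.185 = 0.002720 m³/s
Q = Σ qᵢ = 0.5269 m³/s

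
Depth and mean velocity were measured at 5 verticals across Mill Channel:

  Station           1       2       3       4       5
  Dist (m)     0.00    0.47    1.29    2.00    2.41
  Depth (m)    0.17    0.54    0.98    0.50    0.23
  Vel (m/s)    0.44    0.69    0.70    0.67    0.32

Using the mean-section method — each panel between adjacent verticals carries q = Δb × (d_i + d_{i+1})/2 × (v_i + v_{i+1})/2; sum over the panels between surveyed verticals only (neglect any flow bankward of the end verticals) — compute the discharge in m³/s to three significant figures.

0.961 m³/s

Panel 1-2: Δb = 0.47 m, d̄ = (0.17+0.54)/2 = 0.355, v̄ = (0.44+0.69)/2 = 0.565 → q = 0.47×0.355×0.565 = 0.09427 m³/s
Panel 2-3: Δb = 0.82 m, d̄ = (0.54+0.98)/2 = 0.76, v̄ = (0.69+0.70)/2 = 0.695 → q = 0.82×0.76×0.695 = 0.4331 m³/s
Panel 3-4: Δb = 0.71 m, d̄ = (0.98+0.50)/2 = 0.74, v̄ = (0.70+0.67)/2 = 0.685 → q = 0.71×0.74×0.685 = 0.3599 m³/s
Panel 4-5: Δb = 0.41 m, d̄ = (0.50+0.23)/2 = 0.365, v̄ = (0.67+0.32)/2 = 0.495 → q = 0.41×0.365×0.495 = 0.07408 m³/s
Q = Σ q = 0.9614 m³/s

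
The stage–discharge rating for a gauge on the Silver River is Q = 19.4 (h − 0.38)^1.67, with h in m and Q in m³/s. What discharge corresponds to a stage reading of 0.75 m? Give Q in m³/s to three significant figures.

3.69 m³/s

Q = 19.4 × (0.75 − 0.38)^1.67 = 19.4 × 0.37^1.67 = 3.687 m³/s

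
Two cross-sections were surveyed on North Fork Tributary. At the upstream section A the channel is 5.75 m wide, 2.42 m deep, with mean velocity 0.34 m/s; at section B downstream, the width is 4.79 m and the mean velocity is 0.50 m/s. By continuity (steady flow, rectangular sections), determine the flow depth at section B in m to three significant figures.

1.98 m

Q = A₁V₁ = (5.75×2.42) × 0.34 = 4.731 m³/s
d₂ = Q/(b₂ V₂) = 4.731/(4.79×0.50) = 1.975 m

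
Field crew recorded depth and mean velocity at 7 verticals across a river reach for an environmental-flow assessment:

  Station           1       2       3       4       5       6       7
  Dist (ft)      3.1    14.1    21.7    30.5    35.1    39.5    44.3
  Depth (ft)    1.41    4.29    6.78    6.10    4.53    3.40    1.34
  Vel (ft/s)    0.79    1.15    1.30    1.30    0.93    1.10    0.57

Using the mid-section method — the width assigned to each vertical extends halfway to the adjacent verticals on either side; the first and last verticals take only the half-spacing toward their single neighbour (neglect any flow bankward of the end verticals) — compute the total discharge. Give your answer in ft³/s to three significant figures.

215 ft³/s

w_1 = (14.1 − 3.1)/2 = 5.5 ft; q_1 = 0.79 × 1.41 × 5.5 = 6.126 ft³/s
w_2 = (21.7 − 3.1)/2 = 9.3 ft; q_2 = 1.15 × 4.29 × 9.3 = 45.88 ft³/s
w_3 = (30.5 − 14.1)/2 = 8.2 ft; q_3 = 1.30 × 6.78 × 8.2 = 72.27 ft³/s
w_4 = (35.1 − 21.7)/2 = 6.7 ft; q_4 = 1.30 × 6.10 × 6.7 = 53.13 ft³/s
w_5 = (39.5 − 30.5)/2 = 4.5 ft; q_5 = 0.93 × 4.53 × 4.5 = 18.96 ft³/s
w_6 = (44.3 − 35.1)/2 = 4.6 ft; q_6 = 1.10 × 3.40 × 4.6 = 17.20 ft³/s
w_7 = (44.3 − 39.5)/2 = 2.4 ft; q_7 = 0.57 × 1.34 × 2.4 = 1.833 ft³/s
Q = Σ qᵢ = 215.4 ft³/s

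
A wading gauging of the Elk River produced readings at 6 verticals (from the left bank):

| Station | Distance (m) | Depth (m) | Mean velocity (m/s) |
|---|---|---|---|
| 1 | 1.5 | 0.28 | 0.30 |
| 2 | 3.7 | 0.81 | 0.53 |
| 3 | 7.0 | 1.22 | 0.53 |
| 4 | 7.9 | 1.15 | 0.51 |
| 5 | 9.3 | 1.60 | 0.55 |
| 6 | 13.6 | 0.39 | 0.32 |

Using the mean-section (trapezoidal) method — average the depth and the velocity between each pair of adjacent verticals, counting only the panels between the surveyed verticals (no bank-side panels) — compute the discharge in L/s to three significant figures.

5710 L/s

Panel 1-2: Δb = 2.2 m, d̄ = (0.28+0.81)/2 = 0.545, v̄ = (0.30+0.53)/2 = 0.415 → q = 2.2×0.545×0.415 = 0.4976 m³/s
Panel 2-3: Δb = 3.3 m, d̄ = (0.81+1.22)/2 = 1.015, v̄ = (0.53+0.53)/2 = 0.53 → q = 3.3×1.015×0.53 = 1.775 m³/s
Panel 3-4: Δb = 0.9 m, d̄ = (1.22+1.15)/2 = 1.185, v̄ = (0.53+0.51)/2 = 0.52 → q = 0.9×1.185×0.52 = 0.5546 m³/s
Panel 4-5: Δb = 1.4 m, d̄ = (1.15+1.60)/2 = 1.375, v̄ = (0.51+0.55)/2 = 0.53 → q = 1.4×1.375×0.53 = 1.020 m³/s
Panel 5-6: Δb = 4.3 m, d̄ = (1.60+0.39)/2 = 0.995, v̄ = (0.55+0.32)/2 = 0.435 → q = 4.3×0.995×0.435 = 1.861 m³/s
Q = Σ q = 5.709 m³/s
= 5.709 × 1000 = 5709 L/s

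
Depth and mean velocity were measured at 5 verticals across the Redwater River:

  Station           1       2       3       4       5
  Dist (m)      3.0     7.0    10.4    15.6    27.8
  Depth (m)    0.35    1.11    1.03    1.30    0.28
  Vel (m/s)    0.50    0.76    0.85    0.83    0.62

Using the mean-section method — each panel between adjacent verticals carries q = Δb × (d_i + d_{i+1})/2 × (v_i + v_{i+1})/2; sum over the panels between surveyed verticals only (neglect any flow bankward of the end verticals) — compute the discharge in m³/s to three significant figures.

16.8 m³/s

Panel 1-2: Δb = 4 m, d̄ = (0.35+1.11)/2 = 0.73, v̄ = (0.50+0.76)/2 = 0.63 → q = 4×0.73×0.63 = 1.840 m³/s
Panel 2-3: Δb = 3.4 m, d̄ = (1.11+1.03)/2 = 1.07, v̄ = (0.76+0.85)/2 = 0.805 → q = 3.4×1.07×0.805 = 2.929 m³/s
Panel 3-4: Δb = 5.2 m, d̄ = (1.03+1.30)/2 = 1.165, v̄ = (0.85+0.83)/2 = 0.84 → q = 5.2×1.165×0.84 = 5.089 m³/s
Panel 4-5: Δb = 12.2 m, d̄ = (1.30+0.28)/2 = 0.79, v̄ = (0.83+0.62)/2 = 0.725 → q = 12.2×0.79×0.725 = 6.988 m³/s
Q = Σ q = 16.84 m³/s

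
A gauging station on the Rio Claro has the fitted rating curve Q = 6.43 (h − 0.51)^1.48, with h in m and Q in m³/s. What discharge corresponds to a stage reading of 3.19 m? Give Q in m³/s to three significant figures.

Q = 6.43 × (3.19 − 0.51)^1.48 = 6.43 × 2.68^1.48 = 27.66 m³/s

27.7 m³/s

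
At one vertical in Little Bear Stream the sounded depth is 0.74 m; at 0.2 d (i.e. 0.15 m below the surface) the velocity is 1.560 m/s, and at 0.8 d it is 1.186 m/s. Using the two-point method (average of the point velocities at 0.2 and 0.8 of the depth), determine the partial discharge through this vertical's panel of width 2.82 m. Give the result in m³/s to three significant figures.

v̄ = (1.560 + 1.186) / 2 = 1.373 m/s
q = v̄ × d × w = 1.373 × 0.74 × 2.82 = 2.865 m³/s

2.87 m³/s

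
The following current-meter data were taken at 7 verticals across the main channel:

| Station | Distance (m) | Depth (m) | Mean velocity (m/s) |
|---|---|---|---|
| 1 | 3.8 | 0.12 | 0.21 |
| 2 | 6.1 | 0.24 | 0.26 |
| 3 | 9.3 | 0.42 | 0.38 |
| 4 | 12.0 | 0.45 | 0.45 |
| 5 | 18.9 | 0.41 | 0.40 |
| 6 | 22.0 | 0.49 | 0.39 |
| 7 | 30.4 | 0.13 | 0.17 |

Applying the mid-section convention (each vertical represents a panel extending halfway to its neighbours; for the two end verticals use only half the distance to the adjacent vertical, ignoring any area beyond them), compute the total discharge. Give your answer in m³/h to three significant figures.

w_1 = (6.1 − 3.8)/2 = 1.15 m; q_1 = 0.21 × 0.12 × 1.15 = 0.02898 m³/s
w_2 = (9.3 − 3.8)/2 = 2.75 m; q_2 = 0.26 × 0.24 × 2.75 = 0.1716 m³/s
w_3 = (12.0 − 6.1)/2 = 2.95 m; q_3 = 0.38 × 0.42 × 2.95 = 0.4708 m³/s
w_4 = (18.9 − 9.3)/2 = 4.8 m; q_4 = 0.45 × 0.45 × 4.8 = 0.9720 m³/s
w_5 = (22.0 − 12.0)/2 = 5 m; q_5 = 0.40 × 0.41 × 5 = 0.8200 m³/s
w_6 = (30.4 − 18.9)/2 = 5.75 m; q_6 = 0.39 × 0.49 × 5.75 = 1.099 m³/s
w_7 = (30.4 − 22.0)/2 = 4.2 m; q_7 = 0.17 × 0.13 × 4.2 = 0.09282 m³/s
Q = Σ qᵢ = 3.655 m³/s
= 3.655 × 3600 = 13160 m³/h

13200 m³/h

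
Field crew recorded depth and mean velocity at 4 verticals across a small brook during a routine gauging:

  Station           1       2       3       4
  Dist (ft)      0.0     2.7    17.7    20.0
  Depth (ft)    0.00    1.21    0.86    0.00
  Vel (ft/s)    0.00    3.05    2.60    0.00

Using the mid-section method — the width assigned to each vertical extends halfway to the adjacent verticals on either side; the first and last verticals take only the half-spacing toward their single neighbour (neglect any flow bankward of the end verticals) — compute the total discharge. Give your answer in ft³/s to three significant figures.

w_2 = (17.7 − 0.0)/2 = 8.85 ft; q_2 = 3.05 × 1.21 × 8.85 = 32.66 ft³/s
w_3 = (20.0 − 2.7)/2 = 8.65 ft; q_3 = 2.60 × 0.86 × 8.65 = 19.34 ft³/s
Stations 1, 4 contribute zero (depth or velocity is 0).
Q = Σ qᵢ = 52.00 ft³/s

52.0 ft³/s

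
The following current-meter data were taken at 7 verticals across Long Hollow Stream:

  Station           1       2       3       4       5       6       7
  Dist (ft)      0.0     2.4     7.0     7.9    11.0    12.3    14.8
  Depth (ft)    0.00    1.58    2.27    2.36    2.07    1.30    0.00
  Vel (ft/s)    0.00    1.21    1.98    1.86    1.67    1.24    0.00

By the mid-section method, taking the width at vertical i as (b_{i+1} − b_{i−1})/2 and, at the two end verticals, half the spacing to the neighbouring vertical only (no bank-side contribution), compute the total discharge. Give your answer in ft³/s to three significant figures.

w_2 = (7.0 − 0.0)/2 = 3.5 ft; q_2 = 1.21 × 1.58 × 3.5 = 6.691 ft³/s
w_3 = (7.9 − 2.4)/2 = 2.75 ft; q_3 = 1.98 × 2.27 × 2.75 = 12.36 ft³/s
w_4 = (11.0 − 7.0)/2 = 2 ft; q_4 = 1.86 × 2.36 × 2 = 8.779 ft³/s
w_5 = (12.3 − 7.9)/2 = 2.2 ft; q_5 = 1.67 × 2.07 × 2.2 = 7.605 ft³/s
w_6 = (14.8 − 11.0)/2 = 1.9 ft; q_6 = 1.24 × 1.30 × 1.9 = 3.063 ft³/s
Stations 1, 7 contribute zero (depth or velocity is 0).
Q = Σ qᵢ = 38.50 ft³/s

38.5 ft³/s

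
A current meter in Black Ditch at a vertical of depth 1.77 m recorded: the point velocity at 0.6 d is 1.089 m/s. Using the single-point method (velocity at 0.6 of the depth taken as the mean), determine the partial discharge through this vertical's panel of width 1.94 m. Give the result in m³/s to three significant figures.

v̄ = v₀.₆ = 1.089 m/s
q = v̄ × d × w = 1.089 × 1.77 × 1.94 = 3.739 m³/s

3.74 m³/s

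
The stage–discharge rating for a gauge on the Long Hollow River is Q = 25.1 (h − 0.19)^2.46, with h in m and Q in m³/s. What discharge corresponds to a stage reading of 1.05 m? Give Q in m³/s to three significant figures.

Q = 25.1 × (1.05 − 0.19)^2.46 = 25.1 × 0.86^2.46 = 17.32 m³/s

17.3 m³/s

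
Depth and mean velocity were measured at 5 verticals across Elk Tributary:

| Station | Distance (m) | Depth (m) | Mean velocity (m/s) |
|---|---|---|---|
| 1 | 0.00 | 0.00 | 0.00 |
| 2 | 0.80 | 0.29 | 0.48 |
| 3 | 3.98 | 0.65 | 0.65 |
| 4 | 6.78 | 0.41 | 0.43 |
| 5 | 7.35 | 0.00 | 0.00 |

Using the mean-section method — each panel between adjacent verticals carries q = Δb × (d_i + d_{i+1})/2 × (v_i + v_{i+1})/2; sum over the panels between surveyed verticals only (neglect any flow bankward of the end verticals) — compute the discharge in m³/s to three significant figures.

1.70 m³/s

Panel 1-2: Δb = 0.8 m, d̄ = (0.00+0.29)/2 = 0.145, v̄ = (0.00+0.48)/2 = 0.24 → q = 0.8×0.145×0.24 = 0.02784 m³/s
Panel 2-3: Δb = 3.18 m, d̄ = (0.29+0.65)/2 = 0.47, v̄ = (0.48+0.65)/2 = 0.565 → q = 3.18×0.47×0.565 = 0.8444 m³/s
Panel 3-4: Δb = 2.8 m, d̄ = (0.65+0.41)/2 = 0.53, v̄ = (0.65+0.43)/2 = 0.54 → q = 2.8×0.53×0.54 = 0.8014 m³/s
Panel 4-5: Δb = 0.57 m, d̄ = (0.41+0.00)/2 = 0.205, v̄ = (0.43+0.00)/2 = 0.215 → q = 0.57×0.205×0.215 = 0.02512 m³/s
Q = Σ q = 1.699 m³/s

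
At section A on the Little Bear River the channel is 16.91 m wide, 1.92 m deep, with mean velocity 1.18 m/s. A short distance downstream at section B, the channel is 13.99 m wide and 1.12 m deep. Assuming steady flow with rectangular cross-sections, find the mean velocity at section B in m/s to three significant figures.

Q = A₁V₁ = (16.91×1.92) × 1.18 = 38.31 m³/s
A₂ = 13.99 × 1.12 = 15.67 m²
V₂ = Q/A₂ = 38.31/15.67 = 2.445 m/s

2.45 m/s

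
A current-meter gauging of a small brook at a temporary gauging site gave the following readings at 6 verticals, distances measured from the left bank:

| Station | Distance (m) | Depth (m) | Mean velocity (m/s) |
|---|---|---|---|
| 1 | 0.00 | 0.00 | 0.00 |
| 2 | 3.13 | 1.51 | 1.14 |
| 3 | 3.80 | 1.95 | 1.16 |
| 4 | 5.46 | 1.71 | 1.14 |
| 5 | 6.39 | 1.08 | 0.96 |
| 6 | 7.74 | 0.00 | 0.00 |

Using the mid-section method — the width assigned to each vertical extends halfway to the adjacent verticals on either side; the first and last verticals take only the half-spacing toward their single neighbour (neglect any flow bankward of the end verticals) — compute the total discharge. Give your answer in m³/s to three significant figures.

w_2 = (3.80 − 0.00)/2 = 1.9 m; q_2 = 1.14 × 1.51 × 1.9 = 3.271 m³/s
w_3 = (5.46 − 3.13)/2 = 1.165 m; q_3 = 1.16 × 1.95 × 1.165 = 2.635 m³/s
w_4 = (6.39 − 3.80)/2 = 1.295 m; q_4 = 1.14 × 1.71 × 1.295 = 2.524 m³/s
w_5 = (7.74 − 5.46)/2 = 1.14 m; q_5 = 0.96 × 1.08 × 1.14 = 1.182 m³/s
Stations 1, 6 contribute zero (depth or velocity is 0).
Q = Σ qᵢ = 9.612 m³/s

9.61 m³/s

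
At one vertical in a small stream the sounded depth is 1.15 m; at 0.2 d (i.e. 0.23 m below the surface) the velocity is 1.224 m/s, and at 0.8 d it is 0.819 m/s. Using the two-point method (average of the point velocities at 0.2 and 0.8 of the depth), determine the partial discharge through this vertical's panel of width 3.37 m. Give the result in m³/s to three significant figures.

v̄ = (1.224 + 0.819) / 2 = 1.022 m/s
q = v̄ × d × w = 1.022 × 1.15 × 3.37 = 3.959 m³/s

3.96 m³/s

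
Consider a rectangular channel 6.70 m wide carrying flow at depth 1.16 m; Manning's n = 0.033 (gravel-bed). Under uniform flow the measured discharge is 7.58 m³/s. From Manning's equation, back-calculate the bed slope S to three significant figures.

A = b·y = 6.70 × 1.16 = 7.772 m²
P = b + 2y = 6.70 + 2×1.16 = 9.020 m
R = A/P = 7.772/9.020 = 0.8616 m
S = (Q·n / (1·A·R^(2/3)))² = (7.58×0.033 / (1×7.772×0.9055))² = 0.001263

0.00126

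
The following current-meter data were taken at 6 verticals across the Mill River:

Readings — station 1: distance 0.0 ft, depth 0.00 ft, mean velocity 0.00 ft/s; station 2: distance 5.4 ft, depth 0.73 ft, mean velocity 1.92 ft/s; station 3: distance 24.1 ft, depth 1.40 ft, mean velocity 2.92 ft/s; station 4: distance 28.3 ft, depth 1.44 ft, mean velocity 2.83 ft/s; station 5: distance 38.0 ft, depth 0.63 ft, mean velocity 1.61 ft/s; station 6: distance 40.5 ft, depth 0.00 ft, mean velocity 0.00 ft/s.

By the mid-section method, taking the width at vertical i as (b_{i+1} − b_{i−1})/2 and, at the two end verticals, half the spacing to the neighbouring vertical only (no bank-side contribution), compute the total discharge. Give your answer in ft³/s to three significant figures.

98.2 ft³/s

w_2 = (24.1 − 0.0)/2 = 12.05 ft; q_2 = 1.92 × 0.73 × 12.05 = 16.89 ft³/s
w_3 = (28.3 − 5.4)/2 = 11.45 ft; q_3 = 2.92 × 1.40 × 11.45 = 46.81 ft³/s
w_4 = (38.0 − 24.1)/2 = 6.95 ft; q_4 = 2.83 × 1.44 × 6.95 = 28.32 ft³/s
w_5 = (40.5 − 28.3)/2 = 6.1 ft; q_5 = 1.61 × 0.63 × 6.1 = 6.187 ft³/s
Stations 1, 6 contribute zero (depth or velocity is 0).
Q = Σ qᵢ = 98.21 ft³/s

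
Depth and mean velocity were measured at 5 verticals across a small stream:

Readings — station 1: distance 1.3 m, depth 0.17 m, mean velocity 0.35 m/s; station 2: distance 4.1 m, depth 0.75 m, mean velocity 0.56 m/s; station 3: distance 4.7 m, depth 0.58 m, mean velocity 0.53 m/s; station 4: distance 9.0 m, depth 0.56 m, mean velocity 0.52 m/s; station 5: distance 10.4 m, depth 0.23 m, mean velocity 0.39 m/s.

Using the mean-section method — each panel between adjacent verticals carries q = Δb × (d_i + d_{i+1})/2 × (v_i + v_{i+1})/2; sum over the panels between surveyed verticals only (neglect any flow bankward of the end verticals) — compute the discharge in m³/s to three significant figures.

Panel 1-2: Δb = 2.8 m, d̄ = (0.17+0.75)/2 = 0.46, v̄ = (0.35+0.56)/2 = 0.455 → q = 2.8×0.46×0.455 = 0.5860 m³/s
Panel 2-3: Δb = 0.6 m, d̄ = (0.75+0.58)/2 = 0.665, v̄ = (0.56+0.53)/2 = 0.545 → q = 0.6×0.665×0.545 = 0.2175 m³/s
Panel 3-4: Δb = 4.3 m, d̄ = (0.58+0.56)/2 = 0.57, v̄ = (0.53+0.52)/2 = 0.525 → q = 4.3×0.57×0.525 = 1.287 m³/s
Panel 4-5: Δb = 1.4 m, d̄ = (0.56+0.23)/2 = 0.395, v̄ = (0.52+0.39)/2 = 0.455 → q = 1.4×0.395×0.455 = 0.2516 m³/s
Q = Σ q = 2.342 m³/s

2.34 m³/s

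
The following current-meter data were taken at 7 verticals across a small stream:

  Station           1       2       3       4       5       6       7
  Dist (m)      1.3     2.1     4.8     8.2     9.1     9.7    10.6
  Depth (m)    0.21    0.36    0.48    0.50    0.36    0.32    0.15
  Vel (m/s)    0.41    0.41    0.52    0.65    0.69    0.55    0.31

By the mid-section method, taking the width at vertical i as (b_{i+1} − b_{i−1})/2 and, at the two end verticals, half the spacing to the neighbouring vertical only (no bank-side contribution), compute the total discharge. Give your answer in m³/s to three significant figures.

2.09 m³/s

w_1 = (2.1 − 1.3)/2 = 0.4 m; q_1 = 0.41 × 0.21 × 0.4 = 0.03444 m³/s
w_2 = (4.8 − 1.3)/2 = 1.75 m; q_2 = 0.41 × 0.36 × 1.75 = 0.2583 m³/s
w_3 = (8.2 − 2.1)/2 = 3.05 m; q_3 = 0.52 × 0.48 × 3.05 = 0.7613 m³/s
w_4 = (9.1 − 4.8)/2 = 2.15 m; q_4 = 0.65 × 0.50 × 2.15 = 0.6988 m³/s
w_5 = (9.7 − 8.2)/2 = 0.75 m; q_5 = 0.69 × 0.36 × 0.75 = 0.1863 m³/s
w_6 = (10.6 − 9.1)/2 = 0.75 m; q_6 = 0.55 × 0.32 × 0.75 = 0.1320 m³/s
w_7 = (10.6 − 9.7)/2 = 0.45 m; q_7 = 0.31 × 0.15 × 0.45 = 0.02093 m³/s
Q = Σ qᵢ = 2.092 m³/s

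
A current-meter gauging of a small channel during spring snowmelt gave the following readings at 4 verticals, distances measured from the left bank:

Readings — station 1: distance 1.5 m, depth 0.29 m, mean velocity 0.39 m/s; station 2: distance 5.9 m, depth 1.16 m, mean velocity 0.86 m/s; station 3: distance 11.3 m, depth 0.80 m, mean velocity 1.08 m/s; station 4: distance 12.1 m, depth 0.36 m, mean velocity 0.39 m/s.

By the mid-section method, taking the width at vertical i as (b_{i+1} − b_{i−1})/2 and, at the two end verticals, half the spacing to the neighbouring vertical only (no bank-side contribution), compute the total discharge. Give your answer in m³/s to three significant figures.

w_1 = (5.9 − 1.5)/2 = 2.2 m; q_1 = 0.39 × 0.29 × 2.2 = 0.2488 m³/s
w_2 = (11.3 − 1.5)/2 = 4.9 m; q_2 = 0.86 × 1.16 × 4.9 = 4.888 m³/s
w_3 = (12.1 − 5.9)/2 = 3.1 m; q_3 = 1.08 × 0.80 × 3.1 = 2.678 m³/s
w_4 = (12.1 − 11.3)/2 = 0.4 m; q_4 = 0.39 × 0.36 × 0.4 = 0.05616 m³/s
Q = Σ qᵢ = 7.872 m³/s

7.87 m³/s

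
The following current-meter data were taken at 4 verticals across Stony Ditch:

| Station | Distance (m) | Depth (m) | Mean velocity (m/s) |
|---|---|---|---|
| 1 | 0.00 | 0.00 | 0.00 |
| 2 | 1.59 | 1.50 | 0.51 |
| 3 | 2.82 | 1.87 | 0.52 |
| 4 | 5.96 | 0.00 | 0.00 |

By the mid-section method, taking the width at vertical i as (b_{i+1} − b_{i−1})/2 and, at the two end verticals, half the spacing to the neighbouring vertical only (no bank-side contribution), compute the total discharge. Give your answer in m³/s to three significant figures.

3.20 m³/s

w_2 = (2.82 − 0.00)/2 = 1.41 m; q_2 = 0.51 × 1.50 × 1.41 = 1.079 m³/s
w_3 = (5.96 − 1.59)/2 = 2.185 m; q_3 = 0.52 × 1.87 × 2.185 = 2.125 m³/s
Stations 1, 4 contribute zero (depth or velocity is 0).
Q = Σ qᵢ = 3.203 m³/s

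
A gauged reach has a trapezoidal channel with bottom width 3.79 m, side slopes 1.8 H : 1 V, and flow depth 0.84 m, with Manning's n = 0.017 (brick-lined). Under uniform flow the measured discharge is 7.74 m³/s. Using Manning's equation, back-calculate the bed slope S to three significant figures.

A = (b + z·y)·y = (3.79 + 1.8×0.84)×0.84 = 4.454 m²
P = b + 2y√(1+z²) = 3.79 + 2×0.84×√(1+1.8²) = 7.249 m
R = A/P = 4.454/7.249 = 0.6144 m
S = (Q·n / (1·A·R^(2/3)))² = (7.74×0.017 / (1×4.454×0.7227))² = 0.001671

0.00167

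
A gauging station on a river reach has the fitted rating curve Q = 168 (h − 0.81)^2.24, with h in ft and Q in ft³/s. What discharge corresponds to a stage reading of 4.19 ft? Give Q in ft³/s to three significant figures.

Q = 168 × (4.19 − 0.81)^2.24 = 168 × 3.38^2.24 = 2571 ft³/s

2570 ft³/s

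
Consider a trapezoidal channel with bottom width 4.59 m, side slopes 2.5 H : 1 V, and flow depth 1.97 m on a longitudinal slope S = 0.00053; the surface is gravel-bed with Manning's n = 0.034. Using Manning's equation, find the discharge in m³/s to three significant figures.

14.6 m³/s

A = (b + z·y)·y = (4.59 + 2.5×1.97)×1.97 = 18.74 m²
P = b + 2y√(1+z²) = 4.59 + 2×1.97×√(1+2.5²) = 15.20 m
R = A/P = 18.74/15.20 = 1.233 m
Q = (1/n)·A·R^(2/3)·S^(1/2) = (1/0.034) × 18.74 × 1.233^(2/3) × 0.00053^(1/2) = 14.60 m³/s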